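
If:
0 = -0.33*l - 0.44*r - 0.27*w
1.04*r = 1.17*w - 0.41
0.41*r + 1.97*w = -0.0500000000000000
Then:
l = 0.42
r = -0.34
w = 0.05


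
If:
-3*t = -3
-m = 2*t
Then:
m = -2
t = 1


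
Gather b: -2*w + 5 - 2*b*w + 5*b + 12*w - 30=b*(5 - 2*w) + 10*w - 25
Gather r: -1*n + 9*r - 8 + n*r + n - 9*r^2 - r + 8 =-9*r^2 + r*(n + 8)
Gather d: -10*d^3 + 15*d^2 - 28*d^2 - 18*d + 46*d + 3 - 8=-10*d^3 - 13*d^2 + 28*d - 5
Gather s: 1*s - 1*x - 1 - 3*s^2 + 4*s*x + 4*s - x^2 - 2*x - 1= -3*s^2 + s*(4*x + 5) - x^2 - 3*x - 2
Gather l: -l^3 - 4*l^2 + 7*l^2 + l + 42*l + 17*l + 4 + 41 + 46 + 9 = -l^3 + 3*l^2 + 60*l + 100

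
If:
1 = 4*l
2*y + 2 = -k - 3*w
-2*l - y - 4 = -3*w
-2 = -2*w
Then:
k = -2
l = 1/4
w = 1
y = -3/2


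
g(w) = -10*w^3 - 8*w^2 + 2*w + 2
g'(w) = -30*w^2 - 16*w + 2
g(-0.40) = 0.56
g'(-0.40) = 3.60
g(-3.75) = 409.34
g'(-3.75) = -359.88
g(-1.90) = 37.91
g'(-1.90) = -75.90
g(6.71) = -3365.89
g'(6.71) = -1456.08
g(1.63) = -59.30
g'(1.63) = -103.79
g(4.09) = -807.82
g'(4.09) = -565.28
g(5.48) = -1872.95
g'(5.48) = -986.59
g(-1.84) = 33.53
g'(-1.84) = -70.13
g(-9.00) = 6626.00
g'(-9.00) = -2284.00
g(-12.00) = 16106.00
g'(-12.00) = -4126.00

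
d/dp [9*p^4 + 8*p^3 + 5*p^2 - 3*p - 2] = 36*p^3 + 24*p^2 + 10*p - 3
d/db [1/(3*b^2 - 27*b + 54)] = (9 - 2*b)/(3*(b^2 - 9*b + 18)^2)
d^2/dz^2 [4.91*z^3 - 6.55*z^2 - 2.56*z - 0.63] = 29.46*z - 13.1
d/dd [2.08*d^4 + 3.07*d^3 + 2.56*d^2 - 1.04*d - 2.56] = 8.32*d^3 + 9.21*d^2 + 5.12*d - 1.04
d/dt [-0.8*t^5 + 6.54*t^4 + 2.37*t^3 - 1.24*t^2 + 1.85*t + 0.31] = -4.0*t^4 + 26.16*t^3 + 7.11*t^2 - 2.48*t + 1.85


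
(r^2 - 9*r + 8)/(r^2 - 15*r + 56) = (r - 1)/(r - 7)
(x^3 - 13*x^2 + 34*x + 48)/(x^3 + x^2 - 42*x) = (x^2 - 7*x - 8)/(x*(x + 7))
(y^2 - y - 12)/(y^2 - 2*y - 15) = (y - 4)/(y - 5)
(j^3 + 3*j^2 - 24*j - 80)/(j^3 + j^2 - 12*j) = (j^2 - j - 20)/(j*(j - 3))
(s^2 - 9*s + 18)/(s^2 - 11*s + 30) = (s - 3)/(s - 5)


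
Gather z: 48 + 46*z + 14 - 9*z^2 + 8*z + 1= -9*z^2 + 54*z + 63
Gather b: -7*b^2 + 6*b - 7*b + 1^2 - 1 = -7*b^2 - b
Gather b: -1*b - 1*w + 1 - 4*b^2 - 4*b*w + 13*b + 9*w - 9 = -4*b^2 + b*(12 - 4*w) + 8*w - 8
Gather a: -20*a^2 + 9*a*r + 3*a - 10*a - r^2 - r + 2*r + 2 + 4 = -20*a^2 + a*(9*r - 7) - r^2 + r + 6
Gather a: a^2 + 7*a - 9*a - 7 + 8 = a^2 - 2*a + 1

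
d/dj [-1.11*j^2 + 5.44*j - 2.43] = 5.44 - 2.22*j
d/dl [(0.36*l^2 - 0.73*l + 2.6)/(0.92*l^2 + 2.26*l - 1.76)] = (1.4852*l^2 - 6.0512*l - 4.5912)/(0.8464*l^4 + 4.1584*l^3 + 1.8692*l^2 - 7.9552*l + 3.0976)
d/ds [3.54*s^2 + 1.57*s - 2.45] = 7.08*s + 1.57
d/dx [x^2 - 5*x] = 2*x - 5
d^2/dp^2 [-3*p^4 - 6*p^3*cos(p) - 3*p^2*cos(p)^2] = 6*p^3*cos(p) + 36*p^2*sin(p) + 6*p^2*cos(2*p) - 36*p^2 + 12*p*sin(2*p) - 36*p*cos(p) - 3*cos(2*p) - 3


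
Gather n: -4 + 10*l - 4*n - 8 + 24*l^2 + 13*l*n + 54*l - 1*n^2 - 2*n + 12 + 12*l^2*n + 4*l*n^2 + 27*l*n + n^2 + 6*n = 24*l^2 + 4*l*n^2 + 64*l + n*(12*l^2 + 40*l)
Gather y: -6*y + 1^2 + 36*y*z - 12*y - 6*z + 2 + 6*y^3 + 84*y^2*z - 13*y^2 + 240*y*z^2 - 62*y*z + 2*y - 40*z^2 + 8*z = 6*y^3 + y^2*(84*z - 13) + y*(240*z^2 - 26*z - 16) - 40*z^2 + 2*z + 3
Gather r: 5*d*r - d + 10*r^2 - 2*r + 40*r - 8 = -d + 10*r^2 + r*(5*d + 38) - 8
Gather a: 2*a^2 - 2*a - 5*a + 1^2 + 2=2*a^2 - 7*a + 3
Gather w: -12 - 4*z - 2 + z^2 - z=z^2 - 5*z - 14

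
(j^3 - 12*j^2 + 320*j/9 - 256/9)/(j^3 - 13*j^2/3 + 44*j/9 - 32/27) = 3*(j - 8)/(3*j - 1)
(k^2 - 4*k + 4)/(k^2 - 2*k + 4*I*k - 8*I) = (k - 2)/(k + 4*I)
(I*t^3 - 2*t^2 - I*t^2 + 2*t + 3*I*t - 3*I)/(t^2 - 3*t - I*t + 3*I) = (I*t^2 - t*(3 + I) + 3)/(t - 3)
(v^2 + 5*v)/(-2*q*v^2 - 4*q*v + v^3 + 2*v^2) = (-v - 5)/(2*q*v + 4*q - v^2 - 2*v)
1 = 1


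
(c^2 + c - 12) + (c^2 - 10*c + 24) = 2*c^2 - 9*c + 12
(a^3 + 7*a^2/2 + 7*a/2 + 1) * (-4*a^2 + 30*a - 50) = -4*a^5 + 16*a^4 + 41*a^3 - 74*a^2 - 145*a - 50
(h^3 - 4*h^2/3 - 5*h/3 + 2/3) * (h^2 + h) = h^5 - h^4/3 - 3*h^3 - h^2 + 2*h/3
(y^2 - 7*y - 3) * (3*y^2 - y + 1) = 3*y^4 - 22*y^3 - y^2 - 4*y - 3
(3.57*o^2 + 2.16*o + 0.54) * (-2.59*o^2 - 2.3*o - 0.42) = -9.2463*o^4 - 13.8054*o^3 - 7.866*o^2 - 2.1492*o - 0.2268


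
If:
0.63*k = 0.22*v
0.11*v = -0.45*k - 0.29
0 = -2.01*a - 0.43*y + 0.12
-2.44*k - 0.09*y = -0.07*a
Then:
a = -1.83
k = -0.38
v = -1.09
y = 8.85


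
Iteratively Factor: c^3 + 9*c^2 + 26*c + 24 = (c + 2)*(c^2 + 7*c + 12) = (c + 2)*(c + 3)*(c + 4)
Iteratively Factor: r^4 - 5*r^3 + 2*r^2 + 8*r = (r - 2)*(r^3 - 3*r^2 - 4*r) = (r - 4)*(r - 2)*(r^2 + r) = (r - 4)*(r - 2)*(r + 1)*(r)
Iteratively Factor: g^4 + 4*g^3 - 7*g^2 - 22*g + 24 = (g - 1)*(g^3 + 5*g^2 - 2*g - 24) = (g - 2)*(g - 1)*(g^2 + 7*g + 12) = (g - 2)*(g - 1)*(g + 4)*(g + 3)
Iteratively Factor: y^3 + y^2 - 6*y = (y)*(y^2 + y - 6) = y*(y - 2)*(y + 3)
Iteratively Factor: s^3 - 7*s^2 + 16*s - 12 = (s - 2)*(s^2 - 5*s + 6) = (s - 2)^2*(s - 3)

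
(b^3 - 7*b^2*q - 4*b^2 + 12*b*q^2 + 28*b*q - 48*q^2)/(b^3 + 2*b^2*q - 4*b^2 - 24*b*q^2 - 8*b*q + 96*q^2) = (b - 3*q)/(b + 6*q)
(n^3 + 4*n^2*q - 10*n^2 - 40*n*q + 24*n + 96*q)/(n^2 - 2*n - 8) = (n^2 + 4*n*q - 6*n - 24*q)/(n + 2)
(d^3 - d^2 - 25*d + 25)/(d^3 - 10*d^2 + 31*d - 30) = (d^2 + 4*d - 5)/(d^2 - 5*d + 6)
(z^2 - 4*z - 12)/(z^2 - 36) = (z + 2)/(z + 6)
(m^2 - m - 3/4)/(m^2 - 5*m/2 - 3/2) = (m - 3/2)/(m - 3)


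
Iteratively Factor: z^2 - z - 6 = (z + 2)*(z - 3)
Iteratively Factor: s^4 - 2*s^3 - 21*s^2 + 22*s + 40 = (s + 1)*(s^3 - 3*s^2 - 18*s + 40) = (s - 2)*(s + 1)*(s^2 - s - 20) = (s - 2)*(s + 1)*(s + 4)*(s - 5)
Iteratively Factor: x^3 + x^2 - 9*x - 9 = (x - 3)*(x^2 + 4*x + 3) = (x - 3)*(x + 3)*(x + 1)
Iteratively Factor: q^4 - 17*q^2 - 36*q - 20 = (q + 1)*(q^3 - q^2 - 16*q - 20) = (q + 1)*(q + 2)*(q^2 - 3*q - 10) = (q + 1)*(q + 2)^2*(q - 5)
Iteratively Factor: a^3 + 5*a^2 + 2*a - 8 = (a + 2)*(a^2 + 3*a - 4) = (a - 1)*(a + 2)*(a + 4)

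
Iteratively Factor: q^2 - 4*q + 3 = (q - 3)*(q - 1)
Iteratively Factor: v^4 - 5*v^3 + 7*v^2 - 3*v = (v - 1)*(v^3 - 4*v^2 + 3*v) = (v - 3)*(v - 1)*(v^2 - v) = (v - 3)*(v - 1)^2*(v)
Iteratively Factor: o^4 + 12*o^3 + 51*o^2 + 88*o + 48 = (o + 4)*(o^3 + 8*o^2 + 19*o + 12) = (o + 3)*(o + 4)*(o^2 + 5*o + 4) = (o + 3)*(o + 4)^2*(o + 1)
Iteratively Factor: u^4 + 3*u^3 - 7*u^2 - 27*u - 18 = (u + 1)*(u^3 + 2*u^2 - 9*u - 18) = (u + 1)*(u + 2)*(u^2 - 9) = (u - 3)*(u + 1)*(u + 2)*(u + 3)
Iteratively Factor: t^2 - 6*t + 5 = (t - 5)*(t - 1)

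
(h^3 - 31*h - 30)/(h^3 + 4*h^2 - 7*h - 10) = (h - 6)/(h - 2)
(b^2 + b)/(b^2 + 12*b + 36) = b*(b + 1)/(b^2 + 12*b + 36)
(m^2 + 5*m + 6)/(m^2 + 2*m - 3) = (m + 2)/(m - 1)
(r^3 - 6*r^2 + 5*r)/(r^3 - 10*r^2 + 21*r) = (r^2 - 6*r + 5)/(r^2 - 10*r + 21)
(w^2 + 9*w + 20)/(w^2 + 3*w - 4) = (w + 5)/(w - 1)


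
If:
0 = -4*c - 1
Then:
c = -1/4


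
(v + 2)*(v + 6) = v^2 + 8*v + 12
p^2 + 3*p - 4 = (p - 1)*(p + 4)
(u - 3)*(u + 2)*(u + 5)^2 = u^4 + 9*u^3 + 9*u^2 - 85*u - 150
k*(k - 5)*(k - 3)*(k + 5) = k^4 - 3*k^3 - 25*k^2 + 75*k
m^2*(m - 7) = m^3 - 7*m^2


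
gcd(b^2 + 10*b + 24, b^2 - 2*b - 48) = b + 6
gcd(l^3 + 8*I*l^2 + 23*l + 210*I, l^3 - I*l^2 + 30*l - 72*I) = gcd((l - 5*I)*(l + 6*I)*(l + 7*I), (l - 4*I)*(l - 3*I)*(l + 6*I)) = l + 6*I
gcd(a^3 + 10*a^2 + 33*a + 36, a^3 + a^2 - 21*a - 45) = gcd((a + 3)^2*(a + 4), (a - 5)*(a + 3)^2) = a^2 + 6*a + 9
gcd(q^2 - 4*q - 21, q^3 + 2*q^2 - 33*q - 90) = q + 3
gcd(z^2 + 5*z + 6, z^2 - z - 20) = 1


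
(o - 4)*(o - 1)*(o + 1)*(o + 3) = o^4 - o^3 - 13*o^2 + o + 12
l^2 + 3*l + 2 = (l + 1)*(l + 2)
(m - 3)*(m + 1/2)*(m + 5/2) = m^3 - 31*m/4 - 15/4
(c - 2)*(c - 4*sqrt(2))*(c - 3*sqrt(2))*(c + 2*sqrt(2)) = c^4 - 5*sqrt(2)*c^3 - 2*c^3 - 4*c^2 + 10*sqrt(2)*c^2 + 8*c + 48*sqrt(2)*c - 96*sqrt(2)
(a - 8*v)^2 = a^2 - 16*a*v + 64*v^2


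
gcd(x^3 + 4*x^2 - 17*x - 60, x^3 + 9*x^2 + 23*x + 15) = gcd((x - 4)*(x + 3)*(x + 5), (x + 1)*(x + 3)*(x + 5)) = x^2 + 8*x + 15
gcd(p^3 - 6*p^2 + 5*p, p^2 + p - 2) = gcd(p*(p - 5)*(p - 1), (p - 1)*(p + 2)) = p - 1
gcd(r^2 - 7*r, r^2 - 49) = r - 7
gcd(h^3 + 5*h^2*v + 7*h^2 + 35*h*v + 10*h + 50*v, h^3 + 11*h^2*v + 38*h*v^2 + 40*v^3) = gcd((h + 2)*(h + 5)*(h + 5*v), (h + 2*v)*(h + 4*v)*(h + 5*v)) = h + 5*v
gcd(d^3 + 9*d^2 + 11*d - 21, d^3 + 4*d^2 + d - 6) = d^2 + 2*d - 3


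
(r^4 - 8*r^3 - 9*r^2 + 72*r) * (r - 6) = r^5 - 14*r^4 + 39*r^3 + 126*r^2 - 432*r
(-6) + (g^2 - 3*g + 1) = g^2 - 3*g - 5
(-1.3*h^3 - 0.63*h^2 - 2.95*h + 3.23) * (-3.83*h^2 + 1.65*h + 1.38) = 4.979*h^5 + 0.2679*h^4 + 8.465*h^3 - 18.1078*h^2 + 1.2585*h + 4.4574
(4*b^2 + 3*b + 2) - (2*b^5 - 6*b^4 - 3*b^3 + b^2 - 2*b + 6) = -2*b^5 + 6*b^4 + 3*b^3 + 3*b^2 + 5*b - 4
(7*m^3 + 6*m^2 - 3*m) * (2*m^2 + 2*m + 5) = 14*m^5 + 26*m^4 + 41*m^3 + 24*m^2 - 15*m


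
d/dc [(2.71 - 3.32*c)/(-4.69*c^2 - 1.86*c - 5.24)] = (-15.5708*c^2 + 25.4198*c + 22.4374)/(21.9961*c^4 + 17.4468*c^3 + 52.6108*c^2 + 19.4928*c + 27.4576)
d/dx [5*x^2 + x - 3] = 10*x + 1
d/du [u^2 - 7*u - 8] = 2*u - 7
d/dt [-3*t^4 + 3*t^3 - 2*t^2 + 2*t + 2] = -12*t^3 + 9*t^2 - 4*t + 2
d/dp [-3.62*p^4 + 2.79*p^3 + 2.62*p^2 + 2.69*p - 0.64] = -14.48*p^3 + 8.37*p^2 + 5.24*p + 2.69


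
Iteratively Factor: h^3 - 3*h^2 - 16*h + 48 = (h - 4)*(h^2 + h - 12) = (h - 4)*(h + 4)*(h - 3)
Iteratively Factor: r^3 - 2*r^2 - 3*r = (r + 1)*(r^2 - 3*r) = (r - 3)*(r + 1)*(r)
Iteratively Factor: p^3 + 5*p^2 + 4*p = (p + 1)*(p^2 + 4*p) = p*(p + 1)*(p + 4)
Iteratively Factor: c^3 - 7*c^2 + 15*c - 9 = (c - 3)*(c^2 - 4*c + 3) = (c - 3)*(c - 1)*(c - 3)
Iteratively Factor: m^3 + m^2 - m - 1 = (m - 1)*(m^2 + 2*m + 1) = (m - 1)*(m + 1)*(m + 1)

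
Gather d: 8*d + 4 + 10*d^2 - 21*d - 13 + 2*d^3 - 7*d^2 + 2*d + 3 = 2*d^3 + 3*d^2 - 11*d - 6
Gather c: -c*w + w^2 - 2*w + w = -c*w + w^2 - w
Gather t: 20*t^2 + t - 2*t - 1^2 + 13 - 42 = 20*t^2 - t - 30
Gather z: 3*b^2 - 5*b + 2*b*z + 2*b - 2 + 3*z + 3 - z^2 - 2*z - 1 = 3*b^2 - 3*b - z^2 + z*(2*b + 1)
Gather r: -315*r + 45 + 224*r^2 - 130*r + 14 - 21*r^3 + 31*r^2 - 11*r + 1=-21*r^3 + 255*r^2 - 456*r + 60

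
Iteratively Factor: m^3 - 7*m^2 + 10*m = (m - 2)*(m^2 - 5*m) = m*(m - 2)*(m - 5)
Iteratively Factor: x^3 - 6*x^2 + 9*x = (x - 3)*(x^2 - 3*x) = (x - 3)^2*(x)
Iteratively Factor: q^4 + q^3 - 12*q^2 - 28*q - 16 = (q + 2)*(q^3 - q^2 - 10*q - 8) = (q + 2)^2*(q^2 - 3*q - 4) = (q - 4)*(q + 2)^2*(q + 1)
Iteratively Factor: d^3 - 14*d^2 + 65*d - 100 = (d - 5)*(d^2 - 9*d + 20) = (d - 5)^2*(d - 4)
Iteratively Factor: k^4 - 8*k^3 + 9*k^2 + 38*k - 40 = (k - 4)*(k^3 - 4*k^2 - 7*k + 10) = (k - 4)*(k + 2)*(k^2 - 6*k + 5) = (k - 5)*(k - 4)*(k + 2)*(k - 1)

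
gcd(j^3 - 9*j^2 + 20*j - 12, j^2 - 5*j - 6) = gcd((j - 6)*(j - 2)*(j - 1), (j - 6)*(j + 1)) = j - 6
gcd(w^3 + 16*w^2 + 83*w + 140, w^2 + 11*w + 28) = w^2 + 11*w + 28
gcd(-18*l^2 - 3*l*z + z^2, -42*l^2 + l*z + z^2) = -6*l + z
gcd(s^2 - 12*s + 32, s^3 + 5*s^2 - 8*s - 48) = 1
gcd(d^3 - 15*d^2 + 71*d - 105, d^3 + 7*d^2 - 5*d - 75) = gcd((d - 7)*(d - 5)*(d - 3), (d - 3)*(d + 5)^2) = d - 3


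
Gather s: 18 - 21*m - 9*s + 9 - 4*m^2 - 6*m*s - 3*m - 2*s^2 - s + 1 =-4*m^2 - 24*m - 2*s^2 + s*(-6*m - 10) + 28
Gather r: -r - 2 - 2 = -r - 4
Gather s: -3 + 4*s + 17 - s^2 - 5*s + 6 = -s^2 - s + 20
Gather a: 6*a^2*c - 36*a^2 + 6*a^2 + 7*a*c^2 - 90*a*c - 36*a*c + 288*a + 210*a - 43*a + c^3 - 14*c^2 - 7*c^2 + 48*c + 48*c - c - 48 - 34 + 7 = a^2*(6*c - 30) + a*(7*c^2 - 126*c + 455) + c^3 - 21*c^2 + 95*c - 75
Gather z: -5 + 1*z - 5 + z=2*z - 10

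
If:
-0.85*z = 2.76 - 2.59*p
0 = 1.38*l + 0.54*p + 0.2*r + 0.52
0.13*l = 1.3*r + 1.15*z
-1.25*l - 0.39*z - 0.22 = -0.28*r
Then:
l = -0.78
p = 1.44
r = -1.10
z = 1.15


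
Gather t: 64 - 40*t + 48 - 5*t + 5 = 117 - 45*t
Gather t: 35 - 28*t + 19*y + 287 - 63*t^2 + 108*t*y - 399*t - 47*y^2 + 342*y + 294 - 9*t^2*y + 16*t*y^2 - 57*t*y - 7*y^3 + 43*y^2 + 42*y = t^2*(-9*y - 63) + t*(16*y^2 + 51*y - 427) - 7*y^3 - 4*y^2 + 403*y + 616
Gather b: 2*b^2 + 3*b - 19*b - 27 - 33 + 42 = 2*b^2 - 16*b - 18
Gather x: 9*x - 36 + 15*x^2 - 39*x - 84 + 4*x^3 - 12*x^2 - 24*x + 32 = 4*x^3 + 3*x^2 - 54*x - 88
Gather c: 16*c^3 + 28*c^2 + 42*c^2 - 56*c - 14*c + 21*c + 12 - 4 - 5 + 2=16*c^3 + 70*c^2 - 49*c + 5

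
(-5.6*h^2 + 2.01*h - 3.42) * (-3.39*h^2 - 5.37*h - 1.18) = 18.984*h^4 + 23.2581*h^3 + 7.4081*h^2 + 15.9936*h + 4.0356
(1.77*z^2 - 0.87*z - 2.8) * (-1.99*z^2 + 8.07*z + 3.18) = -3.5223*z^4 + 16.0152*z^3 + 4.1797*z^2 - 25.3626*z - 8.904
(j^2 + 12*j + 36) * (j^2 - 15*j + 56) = j^4 - 3*j^3 - 88*j^2 + 132*j + 2016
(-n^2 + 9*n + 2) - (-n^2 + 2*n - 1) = 7*n + 3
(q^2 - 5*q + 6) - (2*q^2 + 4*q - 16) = -q^2 - 9*q + 22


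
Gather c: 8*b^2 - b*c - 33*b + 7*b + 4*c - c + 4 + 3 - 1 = 8*b^2 - 26*b + c*(3 - b) + 6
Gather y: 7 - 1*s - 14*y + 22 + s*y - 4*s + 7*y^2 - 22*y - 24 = -5*s + 7*y^2 + y*(s - 36) + 5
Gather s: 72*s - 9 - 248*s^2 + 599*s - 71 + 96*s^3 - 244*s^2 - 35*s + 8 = 96*s^3 - 492*s^2 + 636*s - 72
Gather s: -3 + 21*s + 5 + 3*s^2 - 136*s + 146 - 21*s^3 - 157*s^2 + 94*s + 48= -21*s^3 - 154*s^2 - 21*s + 196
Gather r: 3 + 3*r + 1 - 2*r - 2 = r + 2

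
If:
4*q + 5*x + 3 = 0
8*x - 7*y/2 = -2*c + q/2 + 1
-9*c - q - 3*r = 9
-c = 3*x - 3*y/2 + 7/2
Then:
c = 13*y/14 - 171/14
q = -5*y/21 - 92/21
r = 4423/126 - 341*y/126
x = 4*y/21 + 61/21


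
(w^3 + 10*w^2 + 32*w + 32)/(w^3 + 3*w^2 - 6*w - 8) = (w^2 + 6*w + 8)/(w^2 - w - 2)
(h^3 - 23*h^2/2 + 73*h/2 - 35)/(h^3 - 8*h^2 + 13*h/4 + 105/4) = 2*(h - 2)/(2*h + 3)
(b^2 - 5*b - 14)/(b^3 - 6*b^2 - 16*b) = (b - 7)/(b*(b - 8))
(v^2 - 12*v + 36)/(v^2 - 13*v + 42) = (v - 6)/(v - 7)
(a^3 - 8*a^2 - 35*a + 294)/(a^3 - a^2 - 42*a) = (a - 7)/a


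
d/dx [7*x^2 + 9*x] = 14*x + 9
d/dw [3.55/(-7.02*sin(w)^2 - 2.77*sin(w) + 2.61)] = (49.842*sin(w) + 9.8335)*cos(w)/(7.02*sin(w)^2 + 2.77*sin(w) - 2.61)^2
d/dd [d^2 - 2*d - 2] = 2*d - 2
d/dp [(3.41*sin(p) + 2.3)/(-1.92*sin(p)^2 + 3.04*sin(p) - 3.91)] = (6.5472*sin(p)^2 + 8.832*sin(p) - 20.3251)*cos(p)/(3.6864*sin(p)^4 - 11.6736*sin(p)^3 + 24.256*sin(p)^2 - 23.7728*sin(p) + 15.2881)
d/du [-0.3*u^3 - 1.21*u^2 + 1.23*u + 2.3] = -0.9*u^2 - 2.42*u + 1.23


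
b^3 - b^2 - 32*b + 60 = (b - 5)*(b - 2)*(b + 6)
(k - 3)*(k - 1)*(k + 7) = k^3 + 3*k^2 - 25*k + 21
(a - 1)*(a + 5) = a^2 + 4*a - 5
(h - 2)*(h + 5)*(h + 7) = h^3 + 10*h^2 + 11*h - 70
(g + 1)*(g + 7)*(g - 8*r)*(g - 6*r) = g^4 - 14*g^3*r + 8*g^3 + 48*g^2*r^2 - 112*g^2*r + 7*g^2 + 384*g*r^2 - 98*g*r + 336*r^2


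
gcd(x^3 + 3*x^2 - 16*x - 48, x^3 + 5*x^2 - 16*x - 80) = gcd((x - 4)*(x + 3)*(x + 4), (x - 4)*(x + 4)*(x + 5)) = x^2 - 16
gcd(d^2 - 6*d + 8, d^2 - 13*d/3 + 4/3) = d - 4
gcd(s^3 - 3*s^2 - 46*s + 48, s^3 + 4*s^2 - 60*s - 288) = s^2 - 2*s - 48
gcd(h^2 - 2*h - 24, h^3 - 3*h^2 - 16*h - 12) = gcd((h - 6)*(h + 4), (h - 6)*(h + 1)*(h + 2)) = h - 6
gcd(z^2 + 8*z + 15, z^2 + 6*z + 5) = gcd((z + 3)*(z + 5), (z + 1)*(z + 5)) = z + 5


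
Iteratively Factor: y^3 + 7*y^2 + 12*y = (y)*(y^2 + 7*y + 12) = y*(y + 4)*(y + 3)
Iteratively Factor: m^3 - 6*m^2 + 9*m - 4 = (m - 4)*(m^2 - 2*m + 1) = (m - 4)*(m - 1)*(m - 1)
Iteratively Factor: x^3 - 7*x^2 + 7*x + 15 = (x - 3)*(x^2 - 4*x - 5) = (x - 5)*(x - 3)*(x + 1)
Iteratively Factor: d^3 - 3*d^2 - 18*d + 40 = (d + 4)*(d^2 - 7*d + 10) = (d - 2)*(d + 4)*(d - 5)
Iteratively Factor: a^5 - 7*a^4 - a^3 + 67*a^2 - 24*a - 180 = (a - 5)*(a^4 - 2*a^3 - 11*a^2 + 12*a + 36) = (a - 5)*(a - 3)*(a^3 + a^2 - 8*a - 12) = (a - 5)*(a - 3)*(a + 2)*(a^2 - a - 6) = (a - 5)*(a - 3)*(a + 2)^2*(a - 3)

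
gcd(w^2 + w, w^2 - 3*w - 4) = w + 1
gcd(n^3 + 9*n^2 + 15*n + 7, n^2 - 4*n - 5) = n + 1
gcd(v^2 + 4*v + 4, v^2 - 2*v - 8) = v + 2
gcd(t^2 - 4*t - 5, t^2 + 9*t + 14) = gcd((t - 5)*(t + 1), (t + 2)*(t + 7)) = 1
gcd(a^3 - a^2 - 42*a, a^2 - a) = a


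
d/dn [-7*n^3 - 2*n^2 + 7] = n*(-21*n - 4)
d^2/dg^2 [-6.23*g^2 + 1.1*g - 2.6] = -12.4600000000000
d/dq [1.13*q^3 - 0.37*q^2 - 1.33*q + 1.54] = 3.39*q^2 - 0.74*q - 1.33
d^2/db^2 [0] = 0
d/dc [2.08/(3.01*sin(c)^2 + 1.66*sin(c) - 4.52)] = -(12.5216*sin(c) + 3.4528)*cos(c)/(3.01*sin(c)^2 + 1.66*sin(c) - 4.52)^2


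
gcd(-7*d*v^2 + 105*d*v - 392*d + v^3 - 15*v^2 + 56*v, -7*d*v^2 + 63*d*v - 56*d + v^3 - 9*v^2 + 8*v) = -7*d*v + 56*d + v^2 - 8*v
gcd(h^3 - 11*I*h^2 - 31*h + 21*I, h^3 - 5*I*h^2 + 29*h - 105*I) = h^2 - 10*I*h - 21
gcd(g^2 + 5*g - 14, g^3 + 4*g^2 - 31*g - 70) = g + 7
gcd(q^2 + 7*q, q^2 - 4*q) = q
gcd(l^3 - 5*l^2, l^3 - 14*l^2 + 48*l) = l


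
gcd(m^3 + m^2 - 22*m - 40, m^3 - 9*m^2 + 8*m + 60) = m^2 - 3*m - 10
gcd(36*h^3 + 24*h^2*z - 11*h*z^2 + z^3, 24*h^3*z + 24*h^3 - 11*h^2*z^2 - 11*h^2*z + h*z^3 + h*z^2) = 1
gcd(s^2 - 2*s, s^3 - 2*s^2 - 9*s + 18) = s - 2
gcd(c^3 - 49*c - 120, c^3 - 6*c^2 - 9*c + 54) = c + 3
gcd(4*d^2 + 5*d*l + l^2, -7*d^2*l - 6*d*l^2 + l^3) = d + l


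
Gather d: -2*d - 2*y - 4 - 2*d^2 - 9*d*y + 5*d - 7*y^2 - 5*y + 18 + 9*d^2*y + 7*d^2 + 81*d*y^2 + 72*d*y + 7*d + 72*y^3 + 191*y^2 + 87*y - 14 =d^2*(9*y + 5) + d*(81*y^2 + 63*y + 10) + 72*y^3 + 184*y^2 + 80*y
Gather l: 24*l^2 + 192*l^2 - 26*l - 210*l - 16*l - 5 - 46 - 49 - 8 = 216*l^2 - 252*l - 108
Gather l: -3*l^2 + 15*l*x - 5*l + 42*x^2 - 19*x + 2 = -3*l^2 + l*(15*x - 5) + 42*x^2 - 19*x + 2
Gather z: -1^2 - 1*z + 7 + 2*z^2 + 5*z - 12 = 2*z^2 + 4*z - 6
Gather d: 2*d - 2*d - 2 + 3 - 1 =0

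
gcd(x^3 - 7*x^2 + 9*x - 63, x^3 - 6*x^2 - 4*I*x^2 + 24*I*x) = 1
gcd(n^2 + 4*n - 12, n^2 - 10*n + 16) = n - 2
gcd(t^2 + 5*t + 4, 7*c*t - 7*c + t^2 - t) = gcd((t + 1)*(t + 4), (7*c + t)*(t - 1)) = 1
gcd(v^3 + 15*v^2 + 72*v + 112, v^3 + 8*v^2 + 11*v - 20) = v + 4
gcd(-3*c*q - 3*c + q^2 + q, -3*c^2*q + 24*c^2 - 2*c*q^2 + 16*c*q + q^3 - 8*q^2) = -3*c + q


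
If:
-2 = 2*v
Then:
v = -1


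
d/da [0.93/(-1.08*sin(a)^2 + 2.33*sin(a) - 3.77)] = (2.0088*sin(a) - 2.1669)*cos(a)/(1.08*sin(a)^2 - 2.33*sin(a) + 3.77)^2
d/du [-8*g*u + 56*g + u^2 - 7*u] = -8*g + 2*u - 7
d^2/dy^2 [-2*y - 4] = 0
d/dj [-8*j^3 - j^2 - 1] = 2*j*(-12*j - 1)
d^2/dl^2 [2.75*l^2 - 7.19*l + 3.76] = 5.50000000000000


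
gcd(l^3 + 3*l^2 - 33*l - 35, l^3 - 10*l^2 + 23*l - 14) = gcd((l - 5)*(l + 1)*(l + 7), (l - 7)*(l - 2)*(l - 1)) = 1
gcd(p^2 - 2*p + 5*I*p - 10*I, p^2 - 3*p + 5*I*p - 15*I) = p + 5*I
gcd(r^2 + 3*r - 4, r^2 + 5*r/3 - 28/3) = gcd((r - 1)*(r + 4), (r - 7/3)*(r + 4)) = r + 4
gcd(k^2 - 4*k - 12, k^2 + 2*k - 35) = 1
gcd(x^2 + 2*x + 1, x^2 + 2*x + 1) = x^2 + 2*x + 1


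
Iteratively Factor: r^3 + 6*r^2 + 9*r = (r + 3)*(r^2 + 3*r) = (r + 3)^2*(r)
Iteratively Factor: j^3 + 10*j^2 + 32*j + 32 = (j + 4)*(j^2 + 6*j + 8) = (j + 2)*(j + 4)*(j + 4)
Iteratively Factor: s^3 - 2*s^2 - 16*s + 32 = (s + 4)*(s^2 - 6*s + 8) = (s - 4)*(s + 4)*(s - 2)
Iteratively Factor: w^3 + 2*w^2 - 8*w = (w - 2)*(w^2 + 4*w) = w*(w - 2)*(w + 4)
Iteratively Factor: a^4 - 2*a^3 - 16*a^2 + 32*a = (a + 4)*(a^3 - 6*a^2 + 8*a) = (a - 4)*(a + 4)*(a^2 - 2*a) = a*(a - 4)*(a + 4)*(a - 2)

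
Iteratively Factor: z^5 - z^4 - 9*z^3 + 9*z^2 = (z - 3)*(z^4 + 2*z^3 - 3*z^2) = (z - 3)*(z - 1)*(z^3 + 3*z^2) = z*(z - 3)*(z - 1)*(z^2 + 3*z) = z*(z - 3)*(z - 1)*(z + 3)*(z)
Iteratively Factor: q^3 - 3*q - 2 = (q + 1)*(q^2 - q - 2) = (q - 2)*(q + 1)*(q + 1)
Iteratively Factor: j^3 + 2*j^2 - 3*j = (j + 3)*(j^2 - j) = j*(j + 3)*(j - 1)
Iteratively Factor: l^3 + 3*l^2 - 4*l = (l)*(l^2 + 3*l - 4) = l*(l - 1)*(l + 4)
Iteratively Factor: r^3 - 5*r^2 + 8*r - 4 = (r - 1)*(r^2 - 4*r + 4) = (r - 2)*(r - 1)*(r - 2)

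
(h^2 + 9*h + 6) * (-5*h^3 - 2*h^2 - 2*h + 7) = -5*h^5 - 47*h^4 - 50*h^3 - 23*h^2 + 51*h + 42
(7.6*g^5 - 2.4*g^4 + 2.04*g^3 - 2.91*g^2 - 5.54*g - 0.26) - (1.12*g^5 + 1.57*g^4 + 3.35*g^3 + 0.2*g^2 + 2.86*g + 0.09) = 6.48*g^5 - 3.97*g^4 - 1.31*g^3 - 3.11*g^2 - 8.4*g - 0.35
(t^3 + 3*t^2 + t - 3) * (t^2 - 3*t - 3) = t^5 - 11*t^3 - 15*t^2 + 6*t + 9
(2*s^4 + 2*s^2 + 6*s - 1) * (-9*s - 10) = -18*s^5 - 20*s^4 - 18*s^3 - 74*s^2 - 51*s + 10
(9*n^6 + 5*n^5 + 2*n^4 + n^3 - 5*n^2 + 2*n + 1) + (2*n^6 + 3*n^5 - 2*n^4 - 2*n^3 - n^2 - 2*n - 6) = 11*n^6 + 8*n^5 - n^3 - 6*n^2 - 5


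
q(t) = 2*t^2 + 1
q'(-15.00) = -60.00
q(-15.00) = 451.00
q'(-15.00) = -60.00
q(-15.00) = 451.00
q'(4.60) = 18.40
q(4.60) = 43.32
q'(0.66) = 2.64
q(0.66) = 1.87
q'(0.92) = 3.68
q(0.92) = 2.69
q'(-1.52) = -6.08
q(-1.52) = 5.62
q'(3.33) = 13.32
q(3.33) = 23.18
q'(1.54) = 6.16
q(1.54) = 5.74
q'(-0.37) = -1.48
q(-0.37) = 1.27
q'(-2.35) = -9.40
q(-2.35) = 12.04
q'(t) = 4*t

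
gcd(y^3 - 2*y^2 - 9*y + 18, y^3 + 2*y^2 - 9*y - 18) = y^2 - 9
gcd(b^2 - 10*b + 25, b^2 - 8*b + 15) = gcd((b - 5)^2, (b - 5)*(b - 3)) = b - 5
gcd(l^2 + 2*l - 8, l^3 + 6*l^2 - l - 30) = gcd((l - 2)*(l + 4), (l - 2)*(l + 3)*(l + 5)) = l - 2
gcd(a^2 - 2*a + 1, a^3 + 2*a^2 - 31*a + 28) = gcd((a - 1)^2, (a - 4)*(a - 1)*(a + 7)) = a - 1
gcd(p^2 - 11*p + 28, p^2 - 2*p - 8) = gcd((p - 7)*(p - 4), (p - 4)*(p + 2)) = p - 4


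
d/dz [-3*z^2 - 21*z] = -6*z - 21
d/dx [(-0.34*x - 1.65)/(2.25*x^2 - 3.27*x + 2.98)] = (0.765*x^2 + 7.425*x - 6.4087)/(5.0625*x^4 - 14.715*x^3 + 24.1029*x^2 - 19.4892*x + 8.8804)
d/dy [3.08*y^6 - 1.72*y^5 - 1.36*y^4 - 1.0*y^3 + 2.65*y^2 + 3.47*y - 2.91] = 18.48*y^5 - 8.6*y^4 - 5.44*y^3 - 3.0*y^2 + 5.3*y + 3.47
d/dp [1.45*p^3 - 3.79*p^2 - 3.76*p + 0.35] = 4.35*p^2 - 7.58*p - 3.76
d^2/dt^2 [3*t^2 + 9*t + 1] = 6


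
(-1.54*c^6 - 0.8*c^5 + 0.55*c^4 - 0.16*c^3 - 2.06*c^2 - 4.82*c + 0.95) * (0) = 0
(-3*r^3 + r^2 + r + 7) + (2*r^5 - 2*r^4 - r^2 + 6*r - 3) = 2*r^5 - 2*r^4 - 3*r^3 + 7*r + 4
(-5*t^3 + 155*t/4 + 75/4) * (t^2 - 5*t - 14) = -5*t^5 + 25*t^4 + 435*t^3/4 - 175*t^2 - 2545*t/4 - 525/2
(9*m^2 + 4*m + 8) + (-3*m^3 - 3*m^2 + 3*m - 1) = -3*m^3 + 6*m^2 + 7*m + 7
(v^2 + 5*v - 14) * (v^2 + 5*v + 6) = v^4 + 10*v^3 + 17*v^2 - 40*v - 84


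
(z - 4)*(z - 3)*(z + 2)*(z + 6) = z^4 + z^3 - 32*z^2 + 12*z + 144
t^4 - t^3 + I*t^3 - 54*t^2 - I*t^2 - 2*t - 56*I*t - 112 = (t - 8)*(t + 7)*(t - I)*(t + 2*I)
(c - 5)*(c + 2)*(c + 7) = c^3 + 4*c^2 - 31*c - 70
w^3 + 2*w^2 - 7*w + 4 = (w - 1)^2*(w + 4)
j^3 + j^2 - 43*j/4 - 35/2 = (j - 7/2)*(j + 2)*(j + 5/2)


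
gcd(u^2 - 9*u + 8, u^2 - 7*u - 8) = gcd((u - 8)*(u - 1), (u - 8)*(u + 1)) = u - 8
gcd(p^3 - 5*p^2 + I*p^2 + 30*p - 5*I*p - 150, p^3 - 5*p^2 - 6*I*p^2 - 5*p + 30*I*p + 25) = p^2 + p*(-5 - 5*I) + 25*I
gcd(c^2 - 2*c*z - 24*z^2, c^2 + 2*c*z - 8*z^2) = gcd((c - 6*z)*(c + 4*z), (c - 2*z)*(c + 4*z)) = c + 4*z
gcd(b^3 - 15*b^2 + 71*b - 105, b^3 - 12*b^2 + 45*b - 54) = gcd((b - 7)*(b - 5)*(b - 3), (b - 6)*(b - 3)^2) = b - 3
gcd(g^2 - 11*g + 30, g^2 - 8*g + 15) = g - 5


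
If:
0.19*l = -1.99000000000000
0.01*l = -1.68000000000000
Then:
No Solution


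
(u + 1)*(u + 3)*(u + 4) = u^3 + 8*u^2 + 19*u + 12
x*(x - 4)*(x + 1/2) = x^3 - 7*x^2/2 - 2*x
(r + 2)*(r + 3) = r^2 + 5*r + 6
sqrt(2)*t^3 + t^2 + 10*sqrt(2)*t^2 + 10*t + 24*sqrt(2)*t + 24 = (t + 4)*(t + 6)*(sqrt(2)*t + 1)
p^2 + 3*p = p*(p + 3)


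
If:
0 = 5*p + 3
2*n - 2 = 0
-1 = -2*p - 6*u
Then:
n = 1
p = -3/5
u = 11/30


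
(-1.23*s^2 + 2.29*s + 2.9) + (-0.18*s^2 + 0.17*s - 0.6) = -1.41*s^2 + 2.46*s + 2.3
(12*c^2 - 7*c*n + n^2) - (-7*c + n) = 12*c^2 - 7*c*n + 7*c + n^2 - n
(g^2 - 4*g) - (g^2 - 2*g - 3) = 3 - 2*g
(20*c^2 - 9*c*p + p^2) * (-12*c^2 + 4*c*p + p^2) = -240*c^4 + 188*c^3*p - 28*c^2*p^2 - 5*c*p^3 + p^4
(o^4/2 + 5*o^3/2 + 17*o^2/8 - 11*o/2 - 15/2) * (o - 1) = o^5/2 + 2*o^4 - 3*o^3/8 - 61*o^2/8 - 2*o + 15/2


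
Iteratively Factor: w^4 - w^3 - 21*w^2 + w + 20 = (w - 1)*(w^3 - 21*w - 20) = (w - 1)*(w + 1)*(w^2 - w - 20) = (w - 1)*(w + 1)*(w + 4)*(w - 5)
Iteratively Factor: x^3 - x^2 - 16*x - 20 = (x + 2)*(x^2 - 3*x - 10) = (x + 2)^2*(x - 5)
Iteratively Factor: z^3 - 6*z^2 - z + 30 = (z - 3)*(z^2 - 3*z - 10) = (z - 3)*(z + 2)*(z - 5)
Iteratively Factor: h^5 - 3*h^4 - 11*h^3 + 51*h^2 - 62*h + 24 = (h - 2)*(h^4 - h^3 - 13*h^2 + 25*h - 12) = (h - 2)*(h - 1)*(h^3 - 13*h + 12) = (h - 2)*(h - 1)*(h + 4)*(h^2 - 4*h + 3) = (h - 3)*(h - 2)*(h - 1)*(h + 4)*(h - 1)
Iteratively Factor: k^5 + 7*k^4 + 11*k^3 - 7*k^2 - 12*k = (k + 3)*(k^4 + 4*k^3 - k^2 - 4*k) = (k + 3)*(k + 4)*(k^3 - k) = k*(k + 3)*(k + 4)*(k^2 - 1) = k*(k - 1)*(k + 3)*(k + 4)*(k + 1)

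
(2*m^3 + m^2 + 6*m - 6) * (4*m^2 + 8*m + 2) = 8*m^5 + 20*m^4 + 36*m^3 + 26*m^2 - 36*m - 12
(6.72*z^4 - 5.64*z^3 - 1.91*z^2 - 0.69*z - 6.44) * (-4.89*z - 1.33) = -32.8608*z^5 + 18.642*z^4 + 16.8411*z^3 + 5.9144*z^2 + 32.4093*z + 8.5652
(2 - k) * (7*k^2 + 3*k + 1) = -7*k^3 + 11*k^2 + 5*k + 2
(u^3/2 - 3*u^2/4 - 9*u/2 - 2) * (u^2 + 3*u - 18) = u^5/2 + 3*u^4/4 - 63*u^3/4 - 2*u^2 + 75*u + 36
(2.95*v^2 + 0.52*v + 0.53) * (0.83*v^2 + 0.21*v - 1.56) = 2.4485*v^4 + 1.0511*v^3 - 4.0529*v^2 - 0.6999*v - 0.8268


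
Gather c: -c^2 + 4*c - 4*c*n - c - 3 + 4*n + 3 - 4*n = -c^2 + c*(3 - 4*n)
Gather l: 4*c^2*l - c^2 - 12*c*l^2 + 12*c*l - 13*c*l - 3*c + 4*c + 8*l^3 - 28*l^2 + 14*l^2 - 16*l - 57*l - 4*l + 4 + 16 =-c^2 + c + 8*l^3 + l^2*(-12*c - 14) + l*(4*c^2 - c - 77) + 20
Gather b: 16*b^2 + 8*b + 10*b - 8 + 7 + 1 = 16*b^2 + 18*b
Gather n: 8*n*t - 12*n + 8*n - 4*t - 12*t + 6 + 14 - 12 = n*(8*t - 4) - 16*t + 8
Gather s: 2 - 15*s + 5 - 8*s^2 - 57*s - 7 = -8*s^2 - 72*s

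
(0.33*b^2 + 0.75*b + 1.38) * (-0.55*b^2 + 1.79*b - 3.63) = -0.1815*b^4 + 0.1782*b^3 - 0.6144*b^2 - 0.2523*b - 5.0094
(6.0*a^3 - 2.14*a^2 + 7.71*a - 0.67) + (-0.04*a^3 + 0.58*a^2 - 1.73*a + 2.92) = 5.96*a^3 - 1.56*a^2 + 5.98*a + 2.25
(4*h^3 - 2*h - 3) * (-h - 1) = -4*h^4 - 4*h^3 + 2*h^2 + 5*h + 3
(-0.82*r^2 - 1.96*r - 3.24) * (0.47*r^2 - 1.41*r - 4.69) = -0.3854*r^4 + 0.235*r^3 + 5.0866*r^2 + 13.7608*r + 15.1956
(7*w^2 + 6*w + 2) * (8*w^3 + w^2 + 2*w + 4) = 56*w^5 + 55*w^4 + 36*w^3 + 42*w^2 + 28*w + 8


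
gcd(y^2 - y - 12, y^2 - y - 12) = y^2 - y - 12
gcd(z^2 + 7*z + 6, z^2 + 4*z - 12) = z + 6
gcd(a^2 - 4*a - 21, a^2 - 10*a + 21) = a - 7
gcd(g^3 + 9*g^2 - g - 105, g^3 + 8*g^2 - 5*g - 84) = g^2 + 4*g - 21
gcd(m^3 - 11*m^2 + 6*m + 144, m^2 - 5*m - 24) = m^2 - 5*m - 24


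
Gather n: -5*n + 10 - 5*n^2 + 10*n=-5*n^2 + 5*n + 10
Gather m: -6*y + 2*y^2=2*y^2 - 6*y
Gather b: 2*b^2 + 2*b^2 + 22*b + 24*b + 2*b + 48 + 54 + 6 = 4*b^2 + 48*b + 108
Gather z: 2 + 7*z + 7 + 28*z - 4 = 35*z + 5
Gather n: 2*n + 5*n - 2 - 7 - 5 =7*n - 14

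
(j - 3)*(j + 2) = j^2 - j - 6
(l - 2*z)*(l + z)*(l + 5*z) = l^3 + 4*l^2*z - 7*l*z^2 - 10*z^3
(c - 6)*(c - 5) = c^2 - 11*c + 30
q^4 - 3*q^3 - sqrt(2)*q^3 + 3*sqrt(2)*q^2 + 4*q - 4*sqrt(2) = (q - 2)^2*(q + 1)*(q - sqrt(2))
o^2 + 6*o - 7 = (o - 1)*(o + 7)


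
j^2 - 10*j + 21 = (j - 7)*(j - 3)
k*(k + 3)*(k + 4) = k^3 + 7*k^2 + 12*k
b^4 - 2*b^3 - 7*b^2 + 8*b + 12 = (b - 3)*(b - 2)*(b + 1)*(b + 2)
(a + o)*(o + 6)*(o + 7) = a*o^2 + 13*a*o + 42*a + o^3 + 13*o^2 + 42*o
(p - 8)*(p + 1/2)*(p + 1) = p^3 - 13*p^2/2 - 23*p/2 - 4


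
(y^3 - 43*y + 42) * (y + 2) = y^4 + 2*y^3 - 43*y^2 - 44*y + 84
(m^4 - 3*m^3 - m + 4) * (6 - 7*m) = -7*m^5 + 27*m^4 - 18*m^3 + 7*m^2 - 34*m + 24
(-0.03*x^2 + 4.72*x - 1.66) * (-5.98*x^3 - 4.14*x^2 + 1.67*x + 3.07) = 0.1794*x^5 - 28.1014*x^4 - 9.6641*x^3 + 14.6627*x^2 + 11.7182*x - 5.0962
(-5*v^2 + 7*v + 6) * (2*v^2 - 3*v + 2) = -10*v^4 + 29*v^3 - 19*v^2 - 4*v + 12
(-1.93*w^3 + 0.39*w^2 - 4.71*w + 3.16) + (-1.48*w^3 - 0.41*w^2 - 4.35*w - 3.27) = -3.41*w^3 - 0.02*w^2 - 9.06*w - 0.11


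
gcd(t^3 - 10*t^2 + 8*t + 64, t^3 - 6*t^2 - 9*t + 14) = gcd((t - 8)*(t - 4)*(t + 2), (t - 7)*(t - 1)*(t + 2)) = t + 2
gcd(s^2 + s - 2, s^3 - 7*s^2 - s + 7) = s - 1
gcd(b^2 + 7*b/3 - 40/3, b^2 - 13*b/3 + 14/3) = 1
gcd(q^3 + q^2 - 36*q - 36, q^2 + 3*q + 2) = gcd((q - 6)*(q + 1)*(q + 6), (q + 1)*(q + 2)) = q + 1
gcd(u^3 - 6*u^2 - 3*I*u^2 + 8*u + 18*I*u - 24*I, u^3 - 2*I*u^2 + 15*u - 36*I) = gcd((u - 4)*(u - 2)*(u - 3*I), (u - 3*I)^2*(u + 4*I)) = u - 3*I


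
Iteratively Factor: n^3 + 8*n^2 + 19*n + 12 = (n + 1)*(n^2 + 7*n + 12) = (n + 1)*(n + 3)*(n + 4)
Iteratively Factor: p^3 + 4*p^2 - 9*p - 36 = (p + 4)*(p^2 - 9) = (p - 3)*(p + 4)*(p + 3)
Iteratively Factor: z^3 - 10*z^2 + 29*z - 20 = (z - 1)*(z^2 - 9*z + 20) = (z - 5)*(z - 1)*(z - 4)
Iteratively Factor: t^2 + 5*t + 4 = (t + 1)*(t + 4)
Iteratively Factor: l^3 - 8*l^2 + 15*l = (l)*(l^2 - 8*l + 15) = l*(l - 3)*(l - 5)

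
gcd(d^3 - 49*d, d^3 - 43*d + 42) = d + 7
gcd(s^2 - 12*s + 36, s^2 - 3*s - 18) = s - 6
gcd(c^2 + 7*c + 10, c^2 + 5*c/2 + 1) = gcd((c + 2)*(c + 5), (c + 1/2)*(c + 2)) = c + 2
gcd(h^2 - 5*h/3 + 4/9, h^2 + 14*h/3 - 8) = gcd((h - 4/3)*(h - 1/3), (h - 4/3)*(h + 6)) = h - 4/3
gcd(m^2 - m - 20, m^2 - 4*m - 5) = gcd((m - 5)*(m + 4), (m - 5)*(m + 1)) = m - 5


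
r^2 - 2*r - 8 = (r - 4)*(r + 2)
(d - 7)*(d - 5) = d^2 - 12*d + 35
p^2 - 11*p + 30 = (p - 6)*(p - 5)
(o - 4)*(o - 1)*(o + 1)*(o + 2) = o^4 - 2*o^3 - 9*o^2 + 2*o + 8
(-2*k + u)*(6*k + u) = -12*k^2 + 4*k*u + u^2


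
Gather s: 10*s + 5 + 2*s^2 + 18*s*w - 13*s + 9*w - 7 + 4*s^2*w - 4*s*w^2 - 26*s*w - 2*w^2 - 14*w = s^2*(4*w + 2) + s*(-4*w^2 - 8*w - 3) - 2*w^2 - 5*w - 2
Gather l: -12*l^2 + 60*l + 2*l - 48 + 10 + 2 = -12*l^2 + 62*l - 36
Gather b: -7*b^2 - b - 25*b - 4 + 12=-7*b^2 - 26*b + 8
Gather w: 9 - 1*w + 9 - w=18 - 2*w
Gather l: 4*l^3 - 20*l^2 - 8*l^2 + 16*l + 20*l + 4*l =4*l^3 - 28*l^2 + 40*l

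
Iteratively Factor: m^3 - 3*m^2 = (m)*(m^2 - 3*m) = m*(m - 3)*(m)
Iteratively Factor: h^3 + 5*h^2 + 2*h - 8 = (h - 1)*(h^2 + 6*h + 8) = (h - 1)*(h + 4)*(h + 2)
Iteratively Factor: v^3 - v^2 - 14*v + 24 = (v - 3)*(v^2 + 2*v - 8) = (v - 3)*(v - 2)*(v + 4)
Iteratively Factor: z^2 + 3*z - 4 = (z + 4)*(z - 1)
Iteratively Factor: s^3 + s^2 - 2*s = (s + 2)*(s^2 - s) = s*(s + 2)*(s - 1)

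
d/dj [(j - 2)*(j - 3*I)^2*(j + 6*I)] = 4*j^3 - 6*j^2 + 54*j - 54 - 54*I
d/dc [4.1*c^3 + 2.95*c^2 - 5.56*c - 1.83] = 12.3*c^2 + 5.9*c - 5.56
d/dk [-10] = 0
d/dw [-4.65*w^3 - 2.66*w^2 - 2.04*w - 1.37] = -13.95*w^2 - 5.32*w - 2.04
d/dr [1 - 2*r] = -2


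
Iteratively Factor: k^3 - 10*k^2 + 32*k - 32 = (k - 4)*(k^2 - 6*k + 8) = (k - 4)^2*(k - 2)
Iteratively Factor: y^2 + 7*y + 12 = (y + 3)*(y + 4)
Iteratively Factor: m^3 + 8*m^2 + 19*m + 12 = (m + 1)*(m^2 + 7*m + 12) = (m + 1)*(m + 4)*(m + 3)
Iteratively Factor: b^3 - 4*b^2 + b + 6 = (b - 3)*(b^2 - b - 2) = (b - 3)*(b - 2)*(b + 1)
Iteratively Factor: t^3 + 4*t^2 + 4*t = (t + 2)*(t^2 + 2*t) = (t + 2)^2*(t)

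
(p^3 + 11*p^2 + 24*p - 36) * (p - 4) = p^4 + 7*p^3 - 20*p^2 - 132*p + 144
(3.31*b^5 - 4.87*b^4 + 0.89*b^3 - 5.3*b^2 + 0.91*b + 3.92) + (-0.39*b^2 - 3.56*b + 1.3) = 3.31*b^5 - 4.87*b^4 + 0.89*b^3 - 5.69*b^2 - 2.65*b + 5.22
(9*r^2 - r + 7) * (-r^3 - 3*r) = -9*r^5 + r^4 - 34*r^3 + 3*r^2 - 21*r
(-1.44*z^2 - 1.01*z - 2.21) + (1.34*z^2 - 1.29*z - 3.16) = -0.0999999999999999*z^2 - 2.3*z - 5.37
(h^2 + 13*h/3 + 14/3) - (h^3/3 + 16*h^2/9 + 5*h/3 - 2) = -h^3/3 - 7*h^2/9 + 8*h/3 + 20/3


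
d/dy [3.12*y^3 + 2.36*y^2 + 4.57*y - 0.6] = 9.36*y^2 + 4.72*y + 4.57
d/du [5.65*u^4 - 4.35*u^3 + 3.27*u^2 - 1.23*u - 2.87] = 22.6*u^3 - 13.05*u^2 + 6.54*u - 1.23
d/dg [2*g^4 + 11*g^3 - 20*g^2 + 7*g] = 8*g^3 + 33*g^2 - 40*g + 7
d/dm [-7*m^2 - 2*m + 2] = -14*m - 2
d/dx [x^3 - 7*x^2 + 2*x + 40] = 3*x^2 - 14*x + 2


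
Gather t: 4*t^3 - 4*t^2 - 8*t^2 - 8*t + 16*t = 4*t^3 - 12*t^2 + 8*t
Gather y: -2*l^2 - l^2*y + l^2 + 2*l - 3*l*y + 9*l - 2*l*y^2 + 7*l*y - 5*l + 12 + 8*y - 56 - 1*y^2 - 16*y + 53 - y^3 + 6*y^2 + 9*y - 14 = -l^2 + 6*l - y^3 + y^2*(5 - 2*l) + y*(-l^2 + 4*l + 1) - 5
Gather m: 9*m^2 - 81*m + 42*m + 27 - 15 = 9*m^2 - 39*m + 12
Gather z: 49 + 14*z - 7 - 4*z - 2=10*z + 40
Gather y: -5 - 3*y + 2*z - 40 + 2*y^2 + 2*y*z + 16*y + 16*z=2*y^2 + y*(2*z + 13) + 18*z - 45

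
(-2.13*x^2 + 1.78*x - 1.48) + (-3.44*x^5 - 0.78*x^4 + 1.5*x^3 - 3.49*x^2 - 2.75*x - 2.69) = -3.44*x^5 - 0.78*x^4 + 1.5*x^3 - 5.62*x^2 - 0.97*x - 4.17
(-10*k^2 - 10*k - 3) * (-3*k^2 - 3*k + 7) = 30*k^4 + 60*k^3 - 31*k^2 - 61*k - 21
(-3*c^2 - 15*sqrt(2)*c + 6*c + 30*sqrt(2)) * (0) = 0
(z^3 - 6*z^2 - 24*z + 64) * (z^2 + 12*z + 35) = z^5 + 6*z^4 - 61*z^3 - 434*z^2 - 72*z + 2240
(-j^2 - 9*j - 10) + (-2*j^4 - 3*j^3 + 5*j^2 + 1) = -2*j^4 - 3*j^3 + 4*j^2 - 9*j - 9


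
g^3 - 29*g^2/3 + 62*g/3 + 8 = (g - 6)*(g - 4)*(g + 1/3)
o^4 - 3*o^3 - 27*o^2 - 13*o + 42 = (o - 7)*(o - 1)*(o + 2)*(o + 3)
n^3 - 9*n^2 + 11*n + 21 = (n - 7)*(n - 3)*(n + 1)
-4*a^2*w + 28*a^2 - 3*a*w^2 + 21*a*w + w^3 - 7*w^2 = (-4*a + w)*(a + w)*(w - 7)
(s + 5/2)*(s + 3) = s^2 + 11*s/2 + 15/2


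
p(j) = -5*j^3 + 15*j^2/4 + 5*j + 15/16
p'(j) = -15*j^2 + 15*j/2 + 5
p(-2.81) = 127.44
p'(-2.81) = -134.52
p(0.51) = 3.80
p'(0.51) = 4.92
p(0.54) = 3.94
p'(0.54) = 4.68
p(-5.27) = 810.55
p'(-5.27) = -451.12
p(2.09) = -17.88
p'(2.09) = -44.85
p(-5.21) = 783.78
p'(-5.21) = -441.24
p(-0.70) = 0.99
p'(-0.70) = -7.60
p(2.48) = -39.86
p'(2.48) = -68.66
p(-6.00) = 1185.94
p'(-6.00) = -580.00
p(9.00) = -3295.31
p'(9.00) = -1142.50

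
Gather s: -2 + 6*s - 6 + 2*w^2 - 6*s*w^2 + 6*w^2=s*(6 - 6*w^2) + 8*w^2 - 8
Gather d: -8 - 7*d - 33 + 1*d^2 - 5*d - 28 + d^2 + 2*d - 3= 2*d^2 - 10*d - 72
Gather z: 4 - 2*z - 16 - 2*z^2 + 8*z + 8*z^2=6*z^2 + 6*z - 12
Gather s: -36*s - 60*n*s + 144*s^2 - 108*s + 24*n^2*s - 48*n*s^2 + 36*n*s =s^2*(144 - 48*n) + s*(24*n^2 - 24*n - 144)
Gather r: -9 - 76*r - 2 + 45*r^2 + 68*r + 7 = 45*r^2 - 8*r - 4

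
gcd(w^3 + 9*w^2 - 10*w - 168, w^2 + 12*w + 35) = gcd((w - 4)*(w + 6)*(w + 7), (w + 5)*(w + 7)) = w + 7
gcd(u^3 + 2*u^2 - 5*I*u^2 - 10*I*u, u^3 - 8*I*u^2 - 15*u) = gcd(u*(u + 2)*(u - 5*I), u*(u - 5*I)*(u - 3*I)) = u^2 - 5*I*u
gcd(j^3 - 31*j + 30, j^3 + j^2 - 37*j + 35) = j^2 - 6*j + 5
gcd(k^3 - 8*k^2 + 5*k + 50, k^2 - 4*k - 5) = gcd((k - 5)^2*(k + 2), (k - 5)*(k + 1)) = k - 5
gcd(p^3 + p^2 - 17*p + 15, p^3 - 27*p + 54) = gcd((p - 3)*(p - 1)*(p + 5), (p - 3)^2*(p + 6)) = p - 3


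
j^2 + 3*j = j*(j + 3)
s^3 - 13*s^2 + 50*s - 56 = (s - 7)*(s - 4)*(s - 2)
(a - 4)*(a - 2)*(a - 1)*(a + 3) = a^4 - 4*a^3 - 7*a^2 + 34*a - 24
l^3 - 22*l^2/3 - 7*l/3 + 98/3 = (l - 7)*(l - 7/3)*(l + 2)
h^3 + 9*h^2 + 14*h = h*(h + 2)*(h + 7)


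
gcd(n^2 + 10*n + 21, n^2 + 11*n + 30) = 1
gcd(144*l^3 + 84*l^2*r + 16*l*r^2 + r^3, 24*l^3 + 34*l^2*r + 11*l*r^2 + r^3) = 24*l^2 + 10*l*r + r^2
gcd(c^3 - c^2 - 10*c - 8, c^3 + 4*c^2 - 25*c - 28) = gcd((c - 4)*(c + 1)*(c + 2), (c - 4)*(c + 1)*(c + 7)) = c^2 - 3*c - 4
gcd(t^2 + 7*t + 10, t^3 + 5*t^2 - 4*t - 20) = t^2 + 7*t + 10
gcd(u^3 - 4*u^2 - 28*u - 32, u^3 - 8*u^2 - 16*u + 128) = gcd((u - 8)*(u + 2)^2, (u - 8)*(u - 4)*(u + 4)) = u - 8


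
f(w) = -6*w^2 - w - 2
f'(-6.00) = 71.00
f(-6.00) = -212.00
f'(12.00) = -145.00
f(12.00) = -878.00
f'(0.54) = -7.48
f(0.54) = -4.29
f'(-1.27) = 14.24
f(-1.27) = -10.41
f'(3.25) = -40.00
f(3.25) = -68.62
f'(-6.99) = 82.88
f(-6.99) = -288.17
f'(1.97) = -24.64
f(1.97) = -27.26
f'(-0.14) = 0.68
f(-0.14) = -1.98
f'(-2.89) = 33.68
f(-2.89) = -49.22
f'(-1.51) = 17.12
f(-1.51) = -14.17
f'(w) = -12*w - 1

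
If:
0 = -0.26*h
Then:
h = 0.00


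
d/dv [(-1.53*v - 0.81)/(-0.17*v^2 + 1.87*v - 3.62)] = (-0.2601*v^2 - 0.2754*v + 7.0533)/(0.0289*v^4 - 0.6358*v^3 + 4.7277*v^2 - 13.5388*v + 13.1044)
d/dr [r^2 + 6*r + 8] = 2*r + 6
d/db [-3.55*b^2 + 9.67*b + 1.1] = 9.67 - 7.1*b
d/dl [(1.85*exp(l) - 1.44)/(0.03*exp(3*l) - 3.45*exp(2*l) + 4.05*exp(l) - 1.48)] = (-0.111*exp(3*l) + 6.5121*exp(2*l) - 9.936*exp(l) + 3.094)*exp(l)/(0.0009*exp(6*l) - 0.207*exp(5*l) + 12.1455*exp(4*l) - 28.0338*exp(3*l) + 26.6145*exp(2*l) - 11.988*exp(l) + 2.1904)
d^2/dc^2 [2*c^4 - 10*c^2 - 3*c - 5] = 24*c^2 - 20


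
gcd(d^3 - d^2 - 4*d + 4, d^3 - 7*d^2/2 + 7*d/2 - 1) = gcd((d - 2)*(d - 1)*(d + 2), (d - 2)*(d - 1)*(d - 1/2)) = d^2 - 3*d + 2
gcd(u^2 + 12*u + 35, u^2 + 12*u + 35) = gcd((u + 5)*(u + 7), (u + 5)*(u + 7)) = u^2 + 12*u + 35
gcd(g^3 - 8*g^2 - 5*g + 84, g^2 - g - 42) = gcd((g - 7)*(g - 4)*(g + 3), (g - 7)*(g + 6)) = g - 7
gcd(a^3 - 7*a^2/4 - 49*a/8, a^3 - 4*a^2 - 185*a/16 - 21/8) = a + 7/4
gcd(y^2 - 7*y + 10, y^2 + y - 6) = y - 2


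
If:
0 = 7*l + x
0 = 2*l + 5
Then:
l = -5/2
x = 35/2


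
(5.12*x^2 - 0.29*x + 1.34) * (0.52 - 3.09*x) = -15.8208*x^3 + 3.5585*x^2 - 4.2914*x + 0.6968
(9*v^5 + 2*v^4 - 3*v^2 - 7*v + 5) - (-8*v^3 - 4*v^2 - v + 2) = 9*v^5 + 2*v^4 + 8*v^3 + v^2 - 6*v + 3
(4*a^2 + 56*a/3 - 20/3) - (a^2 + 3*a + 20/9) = 3*a^2 + 47*a/3 - 80/9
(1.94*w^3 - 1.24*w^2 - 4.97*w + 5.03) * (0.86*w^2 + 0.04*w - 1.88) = 1.6684*w^5 - 0.9888*w^4 - 7.971*w^3 + 6.4582*w^2 + 9.5448*w - 9.4564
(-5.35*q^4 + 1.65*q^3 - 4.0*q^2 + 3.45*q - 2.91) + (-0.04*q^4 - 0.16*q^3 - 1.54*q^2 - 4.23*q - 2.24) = -5.39*q^4 + 1.49*q^3 - 5.54*q^2 - 0.78*q - 5.15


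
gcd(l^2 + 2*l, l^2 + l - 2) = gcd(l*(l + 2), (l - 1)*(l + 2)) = l + 2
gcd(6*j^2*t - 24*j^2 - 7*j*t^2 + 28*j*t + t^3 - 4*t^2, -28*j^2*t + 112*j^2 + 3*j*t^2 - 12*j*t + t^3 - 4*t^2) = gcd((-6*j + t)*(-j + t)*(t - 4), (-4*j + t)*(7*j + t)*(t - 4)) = t - 4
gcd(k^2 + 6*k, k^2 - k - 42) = k + 6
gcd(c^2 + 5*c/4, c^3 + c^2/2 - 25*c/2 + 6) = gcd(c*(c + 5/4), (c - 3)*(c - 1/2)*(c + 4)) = 1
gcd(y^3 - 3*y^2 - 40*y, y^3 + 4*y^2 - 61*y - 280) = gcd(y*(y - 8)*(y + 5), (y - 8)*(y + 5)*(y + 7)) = y^2 - 3*y - 40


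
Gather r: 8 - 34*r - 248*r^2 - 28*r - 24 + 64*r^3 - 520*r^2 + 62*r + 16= 64*r^3 - 768*r^2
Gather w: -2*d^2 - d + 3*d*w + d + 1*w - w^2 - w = -2*d^2 + 3*d*w - w^2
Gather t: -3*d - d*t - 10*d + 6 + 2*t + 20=-13*d + t*(2 - d) + 26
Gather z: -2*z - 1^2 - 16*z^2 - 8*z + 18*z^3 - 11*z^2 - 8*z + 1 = 18*z^3 - 27*z^2 - 18*z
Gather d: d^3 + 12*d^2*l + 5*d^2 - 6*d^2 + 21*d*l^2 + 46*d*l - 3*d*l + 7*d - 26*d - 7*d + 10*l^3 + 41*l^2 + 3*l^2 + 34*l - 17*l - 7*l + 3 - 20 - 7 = d^3 + d^2*(12*l - 1) + d*(21*l^2 + 43*l - 26) + 10*l^3 + 44*l^2 + 10*l - 24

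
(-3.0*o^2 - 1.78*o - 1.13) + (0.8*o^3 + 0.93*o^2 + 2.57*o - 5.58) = 0.8*o^3 - 2.07*o^2 + 0.79*o - 6.71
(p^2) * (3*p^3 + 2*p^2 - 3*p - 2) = 3*p^5 + 2*p^4 - 3*p^3 - 2*p^2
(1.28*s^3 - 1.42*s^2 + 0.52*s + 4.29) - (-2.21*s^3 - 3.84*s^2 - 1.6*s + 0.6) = 3.49*s^3 + 2.42*s^2 + 2.12*s + 3.69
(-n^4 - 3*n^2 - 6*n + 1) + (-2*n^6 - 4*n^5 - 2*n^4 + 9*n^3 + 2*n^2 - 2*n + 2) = -2*n^6 - 4*n^5 - 3*n^4 + 9*n^3 - n^2 - 8*n + 3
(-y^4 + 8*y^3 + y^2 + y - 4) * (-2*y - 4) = 2*y^5 - 12*y^4 - 34*y^3 - 6*y^2 + 4*y + 16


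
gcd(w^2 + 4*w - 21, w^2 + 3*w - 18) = w - 3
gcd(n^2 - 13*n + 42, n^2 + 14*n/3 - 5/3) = 1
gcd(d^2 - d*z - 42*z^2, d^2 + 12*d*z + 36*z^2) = d + 6*z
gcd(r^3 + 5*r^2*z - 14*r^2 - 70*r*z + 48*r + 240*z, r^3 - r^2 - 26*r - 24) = r - 6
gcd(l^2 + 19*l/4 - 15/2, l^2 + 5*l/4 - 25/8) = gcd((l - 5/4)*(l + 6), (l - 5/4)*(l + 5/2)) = l - 5/4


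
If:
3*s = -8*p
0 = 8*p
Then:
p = 0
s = 0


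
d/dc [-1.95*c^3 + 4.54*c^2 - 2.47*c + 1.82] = -5.85*c^2 + 9.08*c - 2.47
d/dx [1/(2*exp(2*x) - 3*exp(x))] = (3 - 4*exp(x))*exp(-x)/(2*exp(x) - 3)^2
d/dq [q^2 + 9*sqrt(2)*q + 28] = 2*q + 9*sqrt(2)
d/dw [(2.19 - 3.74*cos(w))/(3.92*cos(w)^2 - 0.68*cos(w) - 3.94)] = (-14.6608*cos(w)^2 + 17.1696*cos(w) - 16.2248)*sin(w)/(15.3664*cos(w)^4 - 5.3312*cos(w)^3 - 30.4272*cos(w)^2 + 5.3584*cos(w) + 15.5236)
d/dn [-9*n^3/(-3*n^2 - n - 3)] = 9*n^2*(9*n^2 - n*(6*n + 1) + 3*n + 9)/(3*n^2 + n + 3)^2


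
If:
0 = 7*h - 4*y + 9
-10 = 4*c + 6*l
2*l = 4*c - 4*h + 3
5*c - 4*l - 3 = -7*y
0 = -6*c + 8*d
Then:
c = -207/128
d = -621/512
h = -55/96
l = -113/192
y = 479/384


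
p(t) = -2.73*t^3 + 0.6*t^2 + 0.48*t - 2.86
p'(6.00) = -287.16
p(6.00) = -568.06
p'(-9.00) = -673.71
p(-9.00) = 2031.59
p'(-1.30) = -14.92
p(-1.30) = 3.53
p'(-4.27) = -153.97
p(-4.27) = 218.57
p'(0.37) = -0.20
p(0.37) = -2.74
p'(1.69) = -20.88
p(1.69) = -13.51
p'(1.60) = -18.57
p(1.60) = -11.74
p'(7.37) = -435.53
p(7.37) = -1059.59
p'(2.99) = -69.15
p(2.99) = -69.04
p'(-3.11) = -82.47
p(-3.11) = 83.57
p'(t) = -8.19*t^2 + 1.2*t + 0.48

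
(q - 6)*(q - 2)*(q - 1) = q^3 - 9*q^2 + 20*q - 12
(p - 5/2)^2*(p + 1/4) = p^3 - 19*p^2/4 + 5*p + 25/16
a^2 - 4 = (a - 2)*(a + 2)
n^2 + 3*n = n*(n + 3)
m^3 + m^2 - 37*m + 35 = (m - 5)*(m - 1)*(m + 7)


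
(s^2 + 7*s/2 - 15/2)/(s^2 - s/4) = 2*(2*s^2 + 7*s - 15)/(s*(4*s - 1))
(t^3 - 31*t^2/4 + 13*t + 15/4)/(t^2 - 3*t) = t - 19/4 - 5/(4*t)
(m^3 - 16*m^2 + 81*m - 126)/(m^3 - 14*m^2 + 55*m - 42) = (m - 3)/(m - 1)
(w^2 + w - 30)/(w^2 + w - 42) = (w^2 + w - 30)/(w^2 + w - 42)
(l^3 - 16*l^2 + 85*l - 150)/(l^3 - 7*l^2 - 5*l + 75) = (l - 6)/(l + 3)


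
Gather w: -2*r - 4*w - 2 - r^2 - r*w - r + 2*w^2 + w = -r^2 - 3*r + 2*w^2 + w*(-r - 3) - 2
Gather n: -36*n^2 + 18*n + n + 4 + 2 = -36*n^2 + 19*n + 6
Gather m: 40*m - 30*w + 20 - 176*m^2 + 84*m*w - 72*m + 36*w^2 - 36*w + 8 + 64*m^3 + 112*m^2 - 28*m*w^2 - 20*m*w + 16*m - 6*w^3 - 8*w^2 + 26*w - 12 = 64*m^3 - 64*m^2 + m*(-28*w^2 + 64*w - 16) - 6*w^3 + 28*w^2 - 40*w + 16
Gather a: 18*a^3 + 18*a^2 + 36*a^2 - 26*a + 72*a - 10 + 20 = 18*a^3 + 54*a^2 + 46*a + 10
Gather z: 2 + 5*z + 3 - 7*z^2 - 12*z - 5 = -7*z^2 - 7*z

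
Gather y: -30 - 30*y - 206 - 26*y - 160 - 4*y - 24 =-60*y - 420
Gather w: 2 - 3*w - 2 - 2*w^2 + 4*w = -2*w^2 + w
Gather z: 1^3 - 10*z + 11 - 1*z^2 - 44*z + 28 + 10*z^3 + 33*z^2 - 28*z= 10*z^3 + 32*z^2 - 82*z + 40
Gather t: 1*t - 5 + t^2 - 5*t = t^2 - 4*t - 5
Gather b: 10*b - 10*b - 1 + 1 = 0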